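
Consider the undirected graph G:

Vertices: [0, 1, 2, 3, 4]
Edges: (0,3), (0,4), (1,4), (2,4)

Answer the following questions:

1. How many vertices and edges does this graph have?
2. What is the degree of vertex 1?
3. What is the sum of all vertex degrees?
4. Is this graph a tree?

Count: 5 vertices, 4 edges.
Vertex 1 has neighbors [4], degree = 1.
Handshaking lemma: 2 * 4 = 8.
A graph is a tree iff it is connected and has exactly n-1 edges. This graph is connected (all 5 vertices in one component) and has 5-1 = 4 edges. It is a tree.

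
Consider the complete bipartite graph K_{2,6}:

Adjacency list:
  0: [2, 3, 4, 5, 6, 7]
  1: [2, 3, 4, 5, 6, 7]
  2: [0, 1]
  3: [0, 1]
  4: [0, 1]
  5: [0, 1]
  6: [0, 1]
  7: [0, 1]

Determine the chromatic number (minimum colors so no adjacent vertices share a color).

K_{2,6} is bipartite: vertices split into two independent sets of size 2 and 6.
Color one set 0, the other 1. No adjacent vertices share a color.
Chromatic number = 2.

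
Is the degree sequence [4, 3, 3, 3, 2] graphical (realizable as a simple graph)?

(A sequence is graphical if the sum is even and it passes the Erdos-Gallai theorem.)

Sum of degrees = 15. Sum is odd, so the sequence is NOT graphical.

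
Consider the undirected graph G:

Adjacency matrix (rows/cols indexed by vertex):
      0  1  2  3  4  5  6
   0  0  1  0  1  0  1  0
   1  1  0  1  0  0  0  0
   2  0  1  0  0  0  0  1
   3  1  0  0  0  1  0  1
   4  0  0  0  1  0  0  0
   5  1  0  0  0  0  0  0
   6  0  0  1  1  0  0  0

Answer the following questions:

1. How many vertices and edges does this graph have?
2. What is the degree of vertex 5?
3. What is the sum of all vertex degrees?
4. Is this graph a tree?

Count: 7 vertices, 7 edges.
Vertex 5 has neighbors [0], degree = 1.
Handshaking lemma: 2 * 7 = 14.
A tree on 7 vertices has 6 edges. This graph has 7 edges (1 extra). Not a tree.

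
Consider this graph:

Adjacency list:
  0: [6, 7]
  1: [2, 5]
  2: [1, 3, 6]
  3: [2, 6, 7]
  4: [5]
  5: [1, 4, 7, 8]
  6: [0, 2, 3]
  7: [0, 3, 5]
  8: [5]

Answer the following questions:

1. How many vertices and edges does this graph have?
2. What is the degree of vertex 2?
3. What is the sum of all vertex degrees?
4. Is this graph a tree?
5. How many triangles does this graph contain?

Count: 9 vertices, 11 edges.
Vertex 2 has neighbors [1, 3, 6], degree = 3.
Handshaking lemma: 2 * 11 = 22.
A tree on 9 vertices has 8 edges. This graph has 11 edges (3 extra). Not a tree.
Number of triangles = 1.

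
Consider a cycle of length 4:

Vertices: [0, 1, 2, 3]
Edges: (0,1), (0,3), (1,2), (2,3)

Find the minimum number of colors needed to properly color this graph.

This is an even cycle (C_4). Even cycles are bipartite.
Chromatic number = 2.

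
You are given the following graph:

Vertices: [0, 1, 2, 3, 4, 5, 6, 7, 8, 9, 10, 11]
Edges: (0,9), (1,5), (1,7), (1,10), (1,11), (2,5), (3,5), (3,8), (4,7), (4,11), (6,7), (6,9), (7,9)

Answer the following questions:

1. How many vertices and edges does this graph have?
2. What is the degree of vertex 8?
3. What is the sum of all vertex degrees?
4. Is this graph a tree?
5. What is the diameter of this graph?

Count: 12 vertices, 13 edges.
Vertex 8 has neighbors [3], degree = 1.
Handshaking lemma: 2 * 13 = 26.
A tree on 12 vertices has 11 edges. This graph has 13 edges (2 extra). Not a tree.
Diameter (longest shortest path) = 6.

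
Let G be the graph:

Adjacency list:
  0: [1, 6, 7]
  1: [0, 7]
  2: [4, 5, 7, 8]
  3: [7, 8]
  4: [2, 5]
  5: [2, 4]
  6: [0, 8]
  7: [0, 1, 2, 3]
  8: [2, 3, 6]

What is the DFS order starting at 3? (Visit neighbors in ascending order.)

DFS from vertex 3 (neighbors processed in ascending order):
Visit order: 3, 7, 0, 1, 6, 8, 2, 4, 5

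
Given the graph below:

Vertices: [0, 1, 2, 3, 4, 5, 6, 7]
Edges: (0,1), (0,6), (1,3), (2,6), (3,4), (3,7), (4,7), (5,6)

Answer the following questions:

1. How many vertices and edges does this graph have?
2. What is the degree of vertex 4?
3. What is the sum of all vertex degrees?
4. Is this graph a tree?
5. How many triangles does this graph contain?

Count: 8 vertices, 8 edges.
Vertex 4 has neighbors [3, 7], degree = 2.
Handshaking lemma: 2 * 8 = 16.
A tree on 8 vertices has 7 edges. This graph has 8 edges (1 extra). Not a tree.
Number of triangles = 1.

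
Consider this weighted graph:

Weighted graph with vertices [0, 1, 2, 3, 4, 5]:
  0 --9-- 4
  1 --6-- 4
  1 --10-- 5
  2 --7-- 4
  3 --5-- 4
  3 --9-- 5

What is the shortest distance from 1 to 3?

Using Dijkstra's algorithm from vertex 1:
Shortest path: 1 -> 4 -> 3
Total weight: 6 + 5 = 11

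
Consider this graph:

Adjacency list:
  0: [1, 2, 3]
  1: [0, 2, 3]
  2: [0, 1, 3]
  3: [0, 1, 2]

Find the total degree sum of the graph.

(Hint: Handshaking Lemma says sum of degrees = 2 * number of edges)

Count edges: 6 edges.
By Handshaking Lemma: sum of degrees = 2 * 6 = 12.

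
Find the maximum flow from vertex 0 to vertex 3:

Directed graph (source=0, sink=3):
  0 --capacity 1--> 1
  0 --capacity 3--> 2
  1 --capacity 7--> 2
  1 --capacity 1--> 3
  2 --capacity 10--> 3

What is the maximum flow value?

Computing max flow:
  Flow on (0->1): 1/1
  Flow on (0->2): 3/3
  Flow on (1->3): 1/1
  Flow on (2->3): 3/10
Maximum flow = 4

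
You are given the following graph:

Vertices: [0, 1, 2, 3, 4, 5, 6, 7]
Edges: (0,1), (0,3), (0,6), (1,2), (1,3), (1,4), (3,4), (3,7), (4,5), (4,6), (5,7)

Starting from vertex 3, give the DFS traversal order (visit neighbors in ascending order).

DFS from vertex 3 (neighbors processed in ascending order):
Visit order: 3, 0, 1, 2, 4, 5, 7, 6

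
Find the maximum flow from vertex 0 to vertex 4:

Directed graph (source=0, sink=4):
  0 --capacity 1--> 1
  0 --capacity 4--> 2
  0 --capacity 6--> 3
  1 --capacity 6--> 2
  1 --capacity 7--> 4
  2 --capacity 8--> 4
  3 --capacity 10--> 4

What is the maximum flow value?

Computing max flow:
  Flow on (0->1): 1/1
  Flow on (0->2): 4/4
  Flow on (0->3): 6/6
  Flow on (1->4): 1/7
  Flow on (2->4): 4/8
  Flow on (3->4): 6/10
Maximum flow = 11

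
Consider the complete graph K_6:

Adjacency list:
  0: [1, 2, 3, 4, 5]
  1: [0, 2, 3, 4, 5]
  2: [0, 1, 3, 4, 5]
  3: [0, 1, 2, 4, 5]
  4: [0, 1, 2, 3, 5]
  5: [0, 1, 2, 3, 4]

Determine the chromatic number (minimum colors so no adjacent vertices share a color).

In K_6, every vertex is adjacent to every other vertex.
Each vertex needs a unique color.
Chromatic number = 6.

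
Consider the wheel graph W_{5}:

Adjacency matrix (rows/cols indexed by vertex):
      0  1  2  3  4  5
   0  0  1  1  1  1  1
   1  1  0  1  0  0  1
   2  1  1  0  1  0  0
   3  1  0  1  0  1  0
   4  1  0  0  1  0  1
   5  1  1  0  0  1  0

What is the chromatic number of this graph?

W_{5} = C_{5} plus a hub adjacent to every cycle vertex.
The outer cycle needs 3 colors (odd cycle); the hub is adjacent to all of them so needs a fresh color.
Chromatic number = 3 + 1 = 4.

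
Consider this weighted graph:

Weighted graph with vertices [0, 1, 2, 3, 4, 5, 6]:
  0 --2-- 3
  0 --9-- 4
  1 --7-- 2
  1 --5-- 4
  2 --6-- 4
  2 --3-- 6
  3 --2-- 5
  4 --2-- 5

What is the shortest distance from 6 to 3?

Using Dijkstra's algorithm from vertex 6:
Shortest path: 6 -> 2 -> 4 -> 5 -> 3
Total weight: 3 + 6 + 2 + 2 = 13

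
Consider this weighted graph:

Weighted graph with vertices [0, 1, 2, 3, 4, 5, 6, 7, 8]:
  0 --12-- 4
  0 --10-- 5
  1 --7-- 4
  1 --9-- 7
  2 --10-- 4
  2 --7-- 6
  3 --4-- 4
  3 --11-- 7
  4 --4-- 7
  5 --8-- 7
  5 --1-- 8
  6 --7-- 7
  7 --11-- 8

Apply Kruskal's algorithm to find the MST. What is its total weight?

Applying Kruskal's algorithm (sort edges by weight, add if no cycle):
  Add (5,8) w=1
  Add (3,4) w=4
  Add (4,7) w=4
  Add (1,4) w=7
  Add (2,6) w=7
  Add (6,7) w=7
  Add (5,7) w=8
  Skip (1,7) w=9 (creates cycle)
  Add (0,5) w=10
  Skip (2,4) w=10 (creates cycle)
  Skip (3,7) w=11 (creates cycle)
  Skip (7,8) w=11 (creates cycle)
  Skip (0,4) w=12 (creates cycle)
MST weight = 48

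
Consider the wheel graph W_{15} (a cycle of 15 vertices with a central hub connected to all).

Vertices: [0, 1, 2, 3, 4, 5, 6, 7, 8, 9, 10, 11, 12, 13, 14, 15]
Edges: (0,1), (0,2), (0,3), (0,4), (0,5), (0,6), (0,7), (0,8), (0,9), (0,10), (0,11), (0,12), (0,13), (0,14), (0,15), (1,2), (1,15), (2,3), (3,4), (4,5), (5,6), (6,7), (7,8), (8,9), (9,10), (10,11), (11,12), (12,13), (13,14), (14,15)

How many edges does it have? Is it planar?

Wheel graph W_{15}: 15 cycle edges + 15 spoke edges = 30 edges.
Total vertices: 16.
The graph is planar.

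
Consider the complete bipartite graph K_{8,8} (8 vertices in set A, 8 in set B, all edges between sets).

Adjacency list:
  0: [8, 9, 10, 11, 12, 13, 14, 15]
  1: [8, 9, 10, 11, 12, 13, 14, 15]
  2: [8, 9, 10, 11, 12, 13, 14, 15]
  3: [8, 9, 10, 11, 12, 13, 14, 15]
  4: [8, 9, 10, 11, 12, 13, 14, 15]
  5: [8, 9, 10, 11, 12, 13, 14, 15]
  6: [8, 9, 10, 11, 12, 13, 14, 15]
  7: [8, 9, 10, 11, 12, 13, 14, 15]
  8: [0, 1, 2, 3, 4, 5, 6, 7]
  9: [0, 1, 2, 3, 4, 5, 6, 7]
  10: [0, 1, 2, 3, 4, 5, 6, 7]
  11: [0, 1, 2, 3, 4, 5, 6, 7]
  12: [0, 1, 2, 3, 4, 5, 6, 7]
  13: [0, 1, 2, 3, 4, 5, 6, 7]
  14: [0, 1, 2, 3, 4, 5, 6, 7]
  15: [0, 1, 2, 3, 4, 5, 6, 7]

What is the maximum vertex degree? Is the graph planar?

Set-A vertices have degree 8; set-B vertices have degree 8. Maximum degree = max(8,8) = 8.
K_{8,8} contains K_{3,3} as a subgraph (since both sides have >= 3 vertices); by Kuratowski's theorem it is not planar.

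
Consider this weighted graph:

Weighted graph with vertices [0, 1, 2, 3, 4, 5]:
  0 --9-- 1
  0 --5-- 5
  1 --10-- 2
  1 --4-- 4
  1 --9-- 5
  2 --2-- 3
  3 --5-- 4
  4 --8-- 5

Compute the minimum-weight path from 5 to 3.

Using Dijkstra's algorithm from vertex 5:
Shortest path: 5 -> 4 -> 3
Total weight: 8 + 5 = 13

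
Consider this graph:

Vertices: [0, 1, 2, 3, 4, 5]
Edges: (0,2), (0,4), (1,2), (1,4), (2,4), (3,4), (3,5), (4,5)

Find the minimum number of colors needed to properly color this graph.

The graph has a maximum clique of size 3 (lower bound on chromatic number).
A valid 3-coloring: {0: 2, 1: 2, 2: 1, 3: 1, 4: 0, 5: 2}.
Chromatic number = 3.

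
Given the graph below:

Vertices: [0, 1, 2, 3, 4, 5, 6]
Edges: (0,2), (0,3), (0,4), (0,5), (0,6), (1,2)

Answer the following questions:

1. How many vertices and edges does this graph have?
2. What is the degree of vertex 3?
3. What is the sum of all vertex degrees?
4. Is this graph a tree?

Count: 7 vertices, 6 edges.
Vertex 3 has neighbors [0], degree = 1.
Handshaking lemma: 2 * 6 = 12.
A graph is a tree iff it is connected and has exactly n-1 edges. This graph is connected (all 7 vertices in one component) and has 7-1 = 6 edges. It is a tree.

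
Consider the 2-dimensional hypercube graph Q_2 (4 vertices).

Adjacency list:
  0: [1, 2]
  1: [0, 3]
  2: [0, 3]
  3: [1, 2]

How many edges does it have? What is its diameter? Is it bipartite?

The 2-dimensional hypercube Q_2 has 4 vertices and each vertex has degree 2.
Total edges = 4 * 2 / 2 = 4.
Diameter = 2 (max Hamming distance between binary labels).
Hypercubes are bipartite (partition by parity of binary representation).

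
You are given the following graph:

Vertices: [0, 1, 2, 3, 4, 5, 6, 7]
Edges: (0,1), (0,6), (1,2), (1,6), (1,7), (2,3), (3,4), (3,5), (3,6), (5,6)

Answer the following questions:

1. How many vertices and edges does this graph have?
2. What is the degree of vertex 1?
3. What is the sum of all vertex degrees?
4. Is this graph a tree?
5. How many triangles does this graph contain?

Count: 8 vertices, 10 edges.
Vertex 1 has neighbors [0, 2, 6, 7], degree = 4.
Handshaking lemma: 2 * 10 = 20.
A tree on 8 vertices has 7 edges. This graph has 10 edges (3 extra). Not a tree.
Number of triangles = 2.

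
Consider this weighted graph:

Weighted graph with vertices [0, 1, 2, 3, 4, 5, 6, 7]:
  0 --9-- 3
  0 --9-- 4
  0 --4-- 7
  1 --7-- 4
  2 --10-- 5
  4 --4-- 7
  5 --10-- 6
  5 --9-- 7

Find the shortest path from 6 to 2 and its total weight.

Using Dijkstra's algorithm from vertex 6:
Shortest path: 6 -> 5 -> 2
Total weight: 10 + 10 = 20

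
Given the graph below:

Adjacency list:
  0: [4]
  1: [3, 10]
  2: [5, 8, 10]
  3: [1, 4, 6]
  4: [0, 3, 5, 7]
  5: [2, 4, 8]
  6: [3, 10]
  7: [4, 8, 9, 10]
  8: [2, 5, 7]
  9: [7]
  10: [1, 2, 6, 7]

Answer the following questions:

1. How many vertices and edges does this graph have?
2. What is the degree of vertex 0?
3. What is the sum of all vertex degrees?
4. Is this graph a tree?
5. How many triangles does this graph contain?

Count: 11 vertices, 15 edges.
Vertex 0 has neighbors [4], degree = 1.
Handshaking lemma: 2 * 15 = 30.
A tree on 11 vertices has 10 edges. This graph has 15 edges (5 extra). Not a tree.
Number of triangles = 1.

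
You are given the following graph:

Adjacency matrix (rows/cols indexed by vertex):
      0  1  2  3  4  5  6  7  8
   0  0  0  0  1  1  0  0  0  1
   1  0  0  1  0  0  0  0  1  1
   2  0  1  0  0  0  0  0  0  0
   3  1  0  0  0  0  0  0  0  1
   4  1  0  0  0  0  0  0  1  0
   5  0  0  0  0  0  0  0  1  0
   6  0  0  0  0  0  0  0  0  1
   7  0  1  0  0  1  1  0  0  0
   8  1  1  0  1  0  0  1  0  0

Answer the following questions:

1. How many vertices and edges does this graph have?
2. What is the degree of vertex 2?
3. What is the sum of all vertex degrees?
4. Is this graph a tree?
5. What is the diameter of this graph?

Count: 9 vertices, 10 edges.
Vertex 2 has neighbors [1], degree = 1.
Handshaking lemma: 2 * 10 = 20.
A tree on 9 vertices has 8 edges. This graph has 10 edges (2 extra). Not a tree.
Diameter (longest shortest path) = 4.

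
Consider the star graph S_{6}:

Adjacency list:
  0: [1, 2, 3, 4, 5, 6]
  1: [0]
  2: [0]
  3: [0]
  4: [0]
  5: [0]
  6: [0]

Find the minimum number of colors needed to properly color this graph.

S_{6} has one hub adjacent to 6 leaves; leaves are pairwise non-adjacent.
Color the hub 0 and every leaf 1.
Chromatic number = 2.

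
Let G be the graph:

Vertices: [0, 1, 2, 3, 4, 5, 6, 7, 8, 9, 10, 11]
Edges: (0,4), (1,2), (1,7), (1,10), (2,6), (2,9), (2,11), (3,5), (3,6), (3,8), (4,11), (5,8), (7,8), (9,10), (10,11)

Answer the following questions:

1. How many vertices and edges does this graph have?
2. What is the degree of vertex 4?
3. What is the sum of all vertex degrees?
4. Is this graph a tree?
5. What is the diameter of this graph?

Count: 12 vertices, 15 edges.
Vertex 4 has neighbors [0, 11], degree = 2.
Handshaking lemma: 2 * 15 = 30.
A tree on 12 vertices has 11 edges. This graph has 15 edges (4 extra). Not a tree.
Diameter (longest shortest path) = 6.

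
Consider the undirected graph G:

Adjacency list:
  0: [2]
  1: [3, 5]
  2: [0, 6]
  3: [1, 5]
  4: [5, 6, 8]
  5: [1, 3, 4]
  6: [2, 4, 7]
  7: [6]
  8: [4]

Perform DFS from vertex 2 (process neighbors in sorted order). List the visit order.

DFS from vertex 2 (neighbors processed in ascending order):
Visit order: 2, 0, 6, 4, 5, 1, 3, 8, 7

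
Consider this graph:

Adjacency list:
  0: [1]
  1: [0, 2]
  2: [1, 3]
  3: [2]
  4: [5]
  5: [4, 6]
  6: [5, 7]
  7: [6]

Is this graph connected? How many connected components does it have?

Checking connectivity: the graph has 2 connected component(s).
Components: [[0, 1, 2, 3], [4, 5, 6, 7]]. The graph is NOT connected.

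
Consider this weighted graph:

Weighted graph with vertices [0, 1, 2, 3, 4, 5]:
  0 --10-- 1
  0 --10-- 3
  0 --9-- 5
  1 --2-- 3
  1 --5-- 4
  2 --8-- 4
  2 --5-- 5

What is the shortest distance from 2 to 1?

Using Dijkstra's algorithm from vertex 2:
Shortest path: 2 -> 4 -> 1
Total weight: 8 + 5 = 13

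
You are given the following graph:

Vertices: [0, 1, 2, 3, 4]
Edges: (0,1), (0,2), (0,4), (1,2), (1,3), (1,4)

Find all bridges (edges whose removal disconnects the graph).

A bridge is an edge whose removal increases the number of connected components.
Bridges found: (1,3)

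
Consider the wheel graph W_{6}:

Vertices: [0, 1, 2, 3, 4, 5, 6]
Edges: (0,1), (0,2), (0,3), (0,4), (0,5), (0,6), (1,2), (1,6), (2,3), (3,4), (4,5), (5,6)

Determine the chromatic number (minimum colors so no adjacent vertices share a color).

W_{6} = C_{6} plus a hub adjacent to every cycle vertex.
The outer cycle needs 2 colors (even cycle); the hub is adjacent to all of them so needs a fresh color.
Chromatic number = 2 + 1 = 3.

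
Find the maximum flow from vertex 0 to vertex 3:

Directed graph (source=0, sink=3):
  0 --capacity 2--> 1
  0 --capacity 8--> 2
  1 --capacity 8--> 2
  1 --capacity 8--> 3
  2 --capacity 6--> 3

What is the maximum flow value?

Computing max flow:
  Flow on (0->1): 2/2
  Flow on (0->2): 6/8
  Flow on (1->3): 2/8
  Flow on (2->3): 6/6
Maximum flow = 8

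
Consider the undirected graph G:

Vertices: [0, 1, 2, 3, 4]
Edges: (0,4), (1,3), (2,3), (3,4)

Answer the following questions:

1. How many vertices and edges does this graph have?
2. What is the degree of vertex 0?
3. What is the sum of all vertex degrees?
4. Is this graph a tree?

Count: 5 vertices, 4 edges.
Vertex 0 has neighbors [4], degree = 1.
Handshaking lemma: 2 * 4 = 8.
A graph is a tree iff it is connected and has exactly n-1 edges. This graph is connected (all 5 vertices in one component) and has 5-1 = 4 edges. It is a tree.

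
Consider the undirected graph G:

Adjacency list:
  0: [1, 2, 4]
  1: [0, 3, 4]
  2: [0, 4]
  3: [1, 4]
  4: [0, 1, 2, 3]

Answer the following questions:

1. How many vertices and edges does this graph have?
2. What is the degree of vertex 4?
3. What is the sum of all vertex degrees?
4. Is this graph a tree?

Count: 5 vertices, 7 edges.
Vertex 4 has neighbors [0, 1, 2, 3], degree = 4.
Handshaking lemma: 2 * 7 = 14.
A tree on 5 vertices has 4 edges. This graph has 7 edges (3 extra). Not a tree.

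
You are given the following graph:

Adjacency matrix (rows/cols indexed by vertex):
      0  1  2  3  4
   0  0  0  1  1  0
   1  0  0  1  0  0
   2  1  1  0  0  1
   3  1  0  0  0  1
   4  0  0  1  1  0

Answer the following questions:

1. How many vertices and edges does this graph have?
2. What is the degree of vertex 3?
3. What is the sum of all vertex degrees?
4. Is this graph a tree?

Count: 5 vertices, 5 edges.
Vertex 3 has neighbors [0, 4], degree = 2.
Handshaking lemma: 2 * 5 = 10.
A tree on 5 vertices has 4 edges. This graph has 5 edges (1 extra). Not a tree.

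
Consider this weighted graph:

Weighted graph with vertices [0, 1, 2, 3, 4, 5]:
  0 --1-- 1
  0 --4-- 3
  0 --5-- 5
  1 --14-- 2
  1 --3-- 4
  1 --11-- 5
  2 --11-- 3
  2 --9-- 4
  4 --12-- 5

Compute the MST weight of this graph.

Applying Kruskal's algorithm (sort edges by weight, add if no cycle):
  Add (0,1) w=1
  Add (1,4) w=3
  Add (0,3) w=4
  Add (0,5) w=5
  Add (2,4) w=9
  Skip (1,5) w=11 (creates cycle)
  Skip (2,3) w=11 (creates cycle)
  Skip (4,5) w=12 (creates cycle)
  Skip (1,2) w=14 (creates cycle)
MST weight = 22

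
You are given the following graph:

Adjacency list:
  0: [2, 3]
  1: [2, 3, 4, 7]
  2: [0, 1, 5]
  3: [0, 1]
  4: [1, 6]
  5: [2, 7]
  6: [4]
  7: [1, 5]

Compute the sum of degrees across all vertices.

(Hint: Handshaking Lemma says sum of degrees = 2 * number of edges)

Count edges: 9 edges.
By Handshaking Lemma: sum of degrees = 2 * 9 = 18.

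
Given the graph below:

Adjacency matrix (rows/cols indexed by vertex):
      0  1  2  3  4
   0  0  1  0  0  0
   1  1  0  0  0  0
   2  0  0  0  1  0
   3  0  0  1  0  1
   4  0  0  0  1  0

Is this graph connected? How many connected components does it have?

Checking connectivity: the graph has 2 connected component(s).
Components: [[0, 1], [2, 3, 4]]. The graph is NOT connected.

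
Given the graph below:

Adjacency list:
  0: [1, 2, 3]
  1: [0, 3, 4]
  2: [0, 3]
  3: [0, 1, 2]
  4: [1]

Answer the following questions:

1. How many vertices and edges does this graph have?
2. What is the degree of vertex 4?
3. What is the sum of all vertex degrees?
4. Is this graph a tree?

Count: 5 vertices, 6 edges.
Vertex 4 has neighbors [1], degree = 1.
Handshaking lemma: 2 * 6 = 12.
A tree on 5 vertices has 4 edges. This graph has 6 edges (2 extra). Not a tree.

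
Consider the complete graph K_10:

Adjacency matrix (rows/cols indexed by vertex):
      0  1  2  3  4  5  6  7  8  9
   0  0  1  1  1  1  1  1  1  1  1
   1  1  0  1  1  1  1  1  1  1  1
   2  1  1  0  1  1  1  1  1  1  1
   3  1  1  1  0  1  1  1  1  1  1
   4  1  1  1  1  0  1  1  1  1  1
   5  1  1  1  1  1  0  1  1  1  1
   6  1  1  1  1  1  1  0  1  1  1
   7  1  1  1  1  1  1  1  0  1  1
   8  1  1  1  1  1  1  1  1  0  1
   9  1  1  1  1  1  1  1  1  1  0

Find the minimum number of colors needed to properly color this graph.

In K_10, every vertex is adjacent to every other vertex.
Each vertex needs a unique color.
Chromatic number = 10.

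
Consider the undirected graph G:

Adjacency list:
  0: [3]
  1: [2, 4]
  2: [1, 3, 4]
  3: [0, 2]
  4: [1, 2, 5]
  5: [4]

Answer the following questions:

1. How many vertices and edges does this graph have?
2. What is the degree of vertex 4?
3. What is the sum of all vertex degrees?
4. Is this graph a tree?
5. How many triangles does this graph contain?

Count: 6 vertices, 6 edges.
Vertex 4 has neighbors [1, 2, 5], degree = 3.
Handshaking lemma: 2 * 6 = 12.
A tree on 6 vertices has 5 edges. This graph has 6 edges (1 extra). Not a tree.
Number of triangles = 1.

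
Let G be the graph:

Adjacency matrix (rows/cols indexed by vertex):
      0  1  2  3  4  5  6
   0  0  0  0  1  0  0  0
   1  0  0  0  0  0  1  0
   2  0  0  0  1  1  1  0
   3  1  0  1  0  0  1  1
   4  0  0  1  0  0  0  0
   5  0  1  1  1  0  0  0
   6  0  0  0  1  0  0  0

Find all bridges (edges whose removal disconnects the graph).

A bridge is an edge whose removal increases the number of connected components.
Bridges found: (0,3), (1,5), (2,4), (3,6)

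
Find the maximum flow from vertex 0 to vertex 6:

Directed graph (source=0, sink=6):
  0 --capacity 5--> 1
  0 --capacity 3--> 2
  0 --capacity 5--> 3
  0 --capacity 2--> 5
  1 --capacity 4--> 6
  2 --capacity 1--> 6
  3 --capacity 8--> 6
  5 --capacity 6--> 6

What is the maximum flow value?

Computing max flow:
  Flow on (0->1): 4/5
  Flow on (0->2): 1/3
  Flow on (0->3): 5/5
  Flow on (0->5): 2/2
  Flow on (1->6): 4/4
  Flow on (2->6): 1/1
  Flow on (3->6): 5/8
  Flow on (5->6): 2/6
Maximum flow = 12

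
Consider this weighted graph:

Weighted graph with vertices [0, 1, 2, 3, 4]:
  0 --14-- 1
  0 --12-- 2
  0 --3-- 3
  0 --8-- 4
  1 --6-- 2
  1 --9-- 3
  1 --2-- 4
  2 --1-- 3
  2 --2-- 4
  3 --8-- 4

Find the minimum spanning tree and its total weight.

Applying Kruskal's algorithm (sort edges by weight, add if no cycle):
  Add (2,3) w=1
  Add (1,4) w=2
  Add (2,4) w=2
  Add (0,3) w=3
  Skip (1,2) w=6 (creates cycle)
  Skip (0,4) w=8 (creates cycle)
  Skip (3,4) w=8 (creates cycle)
  Skip (1,3) w=9 (creates cycle)
  Skip (0,2) w=12 (creates cycle)
  Skip (0,1) w=14 (creates cycle)
MST weight = 8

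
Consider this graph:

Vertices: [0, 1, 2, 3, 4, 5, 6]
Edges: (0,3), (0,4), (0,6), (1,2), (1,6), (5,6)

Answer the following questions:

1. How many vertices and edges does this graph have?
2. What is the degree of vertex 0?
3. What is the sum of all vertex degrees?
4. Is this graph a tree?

Count: 7 vertices, 6 edges.
Vertex 0 has neighbors [3, 4, 6], degree = 3.
Handshaking lemma: 2 * 6 = 12.
A graph is a tree iff it is connected and has exactly n-1 edges. This graph is connected (all 7 vertices in one component) and has 7-1 = 6 edges. It is a tree.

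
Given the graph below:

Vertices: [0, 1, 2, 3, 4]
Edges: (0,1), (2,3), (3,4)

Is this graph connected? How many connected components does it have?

Checking connectivity: the graph has 2 connected component(s).
Components: [[0, 1], [2, 3, 4]]. The graph is NOT connected.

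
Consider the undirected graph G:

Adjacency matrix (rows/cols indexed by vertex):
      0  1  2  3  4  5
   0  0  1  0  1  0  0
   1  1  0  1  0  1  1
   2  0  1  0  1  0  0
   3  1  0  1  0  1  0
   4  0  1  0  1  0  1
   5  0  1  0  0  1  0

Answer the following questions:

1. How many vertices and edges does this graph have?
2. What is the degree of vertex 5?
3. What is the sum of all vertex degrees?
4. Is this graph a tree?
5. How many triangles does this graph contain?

Count: 6 vertices, 8 edges.
Vertex 5 has neighbors [1, 4], degree = 2.
Handshaking lemma: 2 * 8 = 16.
A tree on 6 vertices has 5 edges. This graph has 8 edges (3 extra). Not a tree.
Number of triangles = 1.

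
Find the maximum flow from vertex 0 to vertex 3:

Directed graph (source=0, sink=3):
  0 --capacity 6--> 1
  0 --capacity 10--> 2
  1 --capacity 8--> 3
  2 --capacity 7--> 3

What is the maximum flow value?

Computing max flow:
  Flow on (0->1): 6/6
  Flow on (0->2): 7/10
  Flow on (1->3): 6/8
  Flow on (2->3): 7/7
Maximum flow = 13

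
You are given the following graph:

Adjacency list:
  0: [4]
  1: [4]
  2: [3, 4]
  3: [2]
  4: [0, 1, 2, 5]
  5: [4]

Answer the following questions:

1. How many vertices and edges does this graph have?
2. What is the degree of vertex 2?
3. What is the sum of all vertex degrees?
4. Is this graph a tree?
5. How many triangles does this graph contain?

Count: 6 vertices, 5 edges.
Vertex 2 has neighbors [3, 4], degree = 2.
Handshaking lemma: 2 * 5 = 10.
A graph is a tree iff it is connected and has exactly n-1 edges. This graph is connected (all 6 vertices in one component) and has 6-1 = 5 edges. It is a tree.
Number of triangles = 0.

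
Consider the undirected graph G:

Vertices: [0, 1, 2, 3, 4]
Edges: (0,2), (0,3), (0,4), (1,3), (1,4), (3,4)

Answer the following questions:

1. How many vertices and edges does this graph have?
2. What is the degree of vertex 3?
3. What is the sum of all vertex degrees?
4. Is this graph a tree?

Count: 5 vertices, 6 edges.
Vertex 3 has neighbors [0, 1, 4], degree = 3.
Handshaking lemma: 2 * 6 = 12.
A tree on 5 vertices has 4 edges. This graph has 6 edges (2 extra). Not a tree.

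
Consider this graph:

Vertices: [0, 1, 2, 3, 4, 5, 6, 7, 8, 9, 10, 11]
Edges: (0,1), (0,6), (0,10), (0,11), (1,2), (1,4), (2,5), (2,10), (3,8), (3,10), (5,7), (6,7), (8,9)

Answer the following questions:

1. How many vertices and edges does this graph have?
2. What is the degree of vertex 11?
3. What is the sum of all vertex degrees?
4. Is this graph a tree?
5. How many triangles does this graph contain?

Count: 12 vertices, 13 edges.
Vertex 11 has neighbors [0], degree = 1.
Handshaking lemma: 2 * 13 = 26.
A tree on 12 vertices has 11 edges. This graph has 13 edges (2 extra). Not a tree.
Number of triangles = 0.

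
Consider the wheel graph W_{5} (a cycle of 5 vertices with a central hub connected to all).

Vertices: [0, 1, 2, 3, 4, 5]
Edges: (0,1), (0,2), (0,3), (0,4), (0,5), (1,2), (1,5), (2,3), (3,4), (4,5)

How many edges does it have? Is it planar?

Wheel graph W_{5}: 5 cycle edges + 5 spoke edges = 10 edges.
Total vertices: 6.
The graph is planar.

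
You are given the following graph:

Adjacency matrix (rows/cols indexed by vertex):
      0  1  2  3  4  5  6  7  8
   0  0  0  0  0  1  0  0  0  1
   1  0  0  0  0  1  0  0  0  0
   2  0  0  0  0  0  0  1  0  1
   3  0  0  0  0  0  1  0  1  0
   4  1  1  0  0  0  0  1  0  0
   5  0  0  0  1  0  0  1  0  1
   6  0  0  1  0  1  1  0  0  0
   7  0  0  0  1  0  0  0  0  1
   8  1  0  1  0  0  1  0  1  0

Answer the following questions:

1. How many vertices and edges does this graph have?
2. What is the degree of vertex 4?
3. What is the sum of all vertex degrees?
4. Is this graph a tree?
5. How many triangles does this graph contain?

Count: 9 vertices, 11 edges.
Vertex 4 has neighbors [0, 1, 6], degree = 3.
Handshaking lemma: 2 * 11 = 22.
A tree on 9 vertices has 8 edges. This graph has 11 edges (3 extra). Not a tree.
Number of triangles = 0.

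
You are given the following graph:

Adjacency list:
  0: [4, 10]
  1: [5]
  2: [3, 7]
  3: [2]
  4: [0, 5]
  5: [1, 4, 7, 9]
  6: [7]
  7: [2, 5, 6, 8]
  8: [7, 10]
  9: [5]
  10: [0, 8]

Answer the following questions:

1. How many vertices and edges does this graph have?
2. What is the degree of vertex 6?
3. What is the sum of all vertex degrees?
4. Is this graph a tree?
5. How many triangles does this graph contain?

Count: 11 vertices, 11 edges.
Vertex 6 has neighbors [7], degree = 1.
Handshaking lemma: 2 * 11 = 22.
A tree on 11 vertices has 10 edges. This graph has 11 edges (1 extra). Not a tree.
Number of triangles = 0.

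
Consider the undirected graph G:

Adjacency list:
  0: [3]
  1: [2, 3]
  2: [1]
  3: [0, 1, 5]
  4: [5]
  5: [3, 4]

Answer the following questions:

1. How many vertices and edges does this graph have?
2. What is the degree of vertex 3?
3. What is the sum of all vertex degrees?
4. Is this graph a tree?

Count: 6 vertices, 5 edges.
Vertex 3 has neighbors [0, 1, 5], degree = 3.
Handshaking lemma: 2 * 5 = 10.
A graph is a tree iff it is connected and has exactly n-1 edges. This graph is connected (all 6 vertices in one component) and has 6-1 = 5 edges. It is a tree.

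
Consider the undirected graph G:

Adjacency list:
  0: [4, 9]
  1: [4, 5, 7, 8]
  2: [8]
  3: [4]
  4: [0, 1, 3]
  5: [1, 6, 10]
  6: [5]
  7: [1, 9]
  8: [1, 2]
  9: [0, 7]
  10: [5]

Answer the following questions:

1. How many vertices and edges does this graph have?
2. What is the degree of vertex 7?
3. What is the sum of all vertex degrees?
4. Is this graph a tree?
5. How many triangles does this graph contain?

Count: 11 vertices, 11 edges.
Vertex 7 has neighbors [1, 9], degree = 2.
Handshaking lemma: 2 * 11 = 22.
A tree on 11 vertices has 10 edges. This graph has 11 edges (1 extra). Not a tree.
Number of triangles = 0.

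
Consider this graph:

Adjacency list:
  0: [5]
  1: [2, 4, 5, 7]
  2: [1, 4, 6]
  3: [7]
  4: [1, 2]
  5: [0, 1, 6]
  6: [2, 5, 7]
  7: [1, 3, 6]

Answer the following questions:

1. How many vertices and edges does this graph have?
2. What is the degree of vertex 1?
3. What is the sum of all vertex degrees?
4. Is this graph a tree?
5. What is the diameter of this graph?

Count: 8 vertices, 10 edges.
Vertex 1 has neighbors [2, 4, 5, 7], degree = 4.
Handshaking lemma: 2 * 10 = 20.
A tree on 8 vertices has 7 edges. This graph has 10 edges (3 extra). Not a tree.
Diameter (longest shortest path) = 4.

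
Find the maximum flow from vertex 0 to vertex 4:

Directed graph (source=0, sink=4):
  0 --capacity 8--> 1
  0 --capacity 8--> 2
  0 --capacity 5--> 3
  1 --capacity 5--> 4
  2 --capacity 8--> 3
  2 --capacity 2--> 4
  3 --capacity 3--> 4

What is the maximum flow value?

Computing max flow:
  Flow on (0->1): 5/8
  Flow on (0->2): 2/8
  Flow on (0->3): 3/5
  Flow on (1->4): 5/5
  Flow on (2->4): 2/2
  Flow on (3->4): 3/3
Maximum flow = 10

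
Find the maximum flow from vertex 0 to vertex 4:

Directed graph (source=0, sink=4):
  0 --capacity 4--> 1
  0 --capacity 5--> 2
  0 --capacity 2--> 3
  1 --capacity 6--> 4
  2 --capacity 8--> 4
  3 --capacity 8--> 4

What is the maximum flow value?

Computing max flow:
  Flow on (0->1): 4/4
  Flow on (0->2): 5/5
  Flow on (0->3): 2/2
  Flow on (1->4): 4/6
  Flow on (2->4): 5/8
  Flow on (3->4): 2/8
Maximum flow = 11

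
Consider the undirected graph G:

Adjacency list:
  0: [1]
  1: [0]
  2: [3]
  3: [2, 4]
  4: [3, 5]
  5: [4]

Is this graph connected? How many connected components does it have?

Checking connectivity: the graph has 2 connected component(s).
Components: [[0, 1], [2, 3, 4, 5]]. The graph is NOT connected.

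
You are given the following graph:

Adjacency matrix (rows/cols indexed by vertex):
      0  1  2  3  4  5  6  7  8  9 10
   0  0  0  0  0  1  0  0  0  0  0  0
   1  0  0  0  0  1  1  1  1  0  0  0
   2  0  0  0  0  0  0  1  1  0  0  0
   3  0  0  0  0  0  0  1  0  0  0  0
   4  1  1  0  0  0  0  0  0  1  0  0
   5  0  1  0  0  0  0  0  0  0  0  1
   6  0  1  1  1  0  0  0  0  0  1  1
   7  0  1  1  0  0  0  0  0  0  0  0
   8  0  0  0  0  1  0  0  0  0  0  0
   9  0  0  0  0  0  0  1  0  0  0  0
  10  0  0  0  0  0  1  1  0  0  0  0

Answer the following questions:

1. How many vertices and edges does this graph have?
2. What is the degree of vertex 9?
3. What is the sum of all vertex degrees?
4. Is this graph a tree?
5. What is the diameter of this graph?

Count: 11 vertices, 12 edges.
Vertex 9 has neighbors [6], degree = 1.
Handshaking lemma: 2 * 12 = 24.
A tree on 11 vertices has 10 edges. This graph has 12 edges (2 extra). Not a tree.
Diameter (longest shortest path) = 4.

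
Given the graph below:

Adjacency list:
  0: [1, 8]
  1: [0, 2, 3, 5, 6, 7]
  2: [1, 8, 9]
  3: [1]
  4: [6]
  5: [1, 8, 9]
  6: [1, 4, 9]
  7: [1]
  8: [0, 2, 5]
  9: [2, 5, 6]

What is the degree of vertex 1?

Vertex 1 has neighbors [0, 2, 3, 5, 6, 7], so deg(1) = 6.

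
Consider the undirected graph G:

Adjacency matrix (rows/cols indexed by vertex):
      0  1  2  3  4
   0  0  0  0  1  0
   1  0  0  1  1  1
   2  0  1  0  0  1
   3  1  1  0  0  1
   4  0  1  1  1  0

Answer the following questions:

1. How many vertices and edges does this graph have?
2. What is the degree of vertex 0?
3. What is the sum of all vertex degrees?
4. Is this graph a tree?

Count: 5 vertices, 6 edges.
Vertex 0 has neighbors [3], degree = 1.
Handshaking lemma: 2 * 6 = 12.
A tree on 5 vertices has 4 edges. This graph has 6 edges (2 extra). Not a tree.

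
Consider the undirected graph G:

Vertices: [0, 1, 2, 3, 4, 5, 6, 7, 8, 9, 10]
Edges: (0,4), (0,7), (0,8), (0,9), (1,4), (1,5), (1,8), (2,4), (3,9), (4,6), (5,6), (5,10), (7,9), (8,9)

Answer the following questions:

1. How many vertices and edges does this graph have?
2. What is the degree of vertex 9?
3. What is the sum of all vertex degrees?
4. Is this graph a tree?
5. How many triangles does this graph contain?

Count: 11 vertices, 14 edges.
Vertex 9 has neighbors [0, 3, 7, 8], degree = 4.
Handshaking lemma: 2 * 14 = 28.
A tree on 11 vertices has 10 edges. This graph has 14 edges (4 extra). Not a tree.
Number of triangles = 2.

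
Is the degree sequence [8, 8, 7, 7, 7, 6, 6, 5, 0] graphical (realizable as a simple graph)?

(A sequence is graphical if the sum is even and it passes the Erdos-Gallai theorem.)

Sum of degrees = 54. Sum is even but fails Erdos-Gallai. The sequence is NOT graphical.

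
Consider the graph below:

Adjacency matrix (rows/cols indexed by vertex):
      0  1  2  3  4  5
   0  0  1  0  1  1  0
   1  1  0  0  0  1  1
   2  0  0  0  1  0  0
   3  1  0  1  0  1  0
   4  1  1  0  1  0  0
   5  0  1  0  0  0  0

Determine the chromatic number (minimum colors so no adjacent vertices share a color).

The graph has a maximum clique of size 3 (lower bound on chromatic number).
A valid 3-coloring: {0: 0, 1: 1, 2: 0, 3: 1, 4: 2, 5: 0}.
Chromatic number = 3.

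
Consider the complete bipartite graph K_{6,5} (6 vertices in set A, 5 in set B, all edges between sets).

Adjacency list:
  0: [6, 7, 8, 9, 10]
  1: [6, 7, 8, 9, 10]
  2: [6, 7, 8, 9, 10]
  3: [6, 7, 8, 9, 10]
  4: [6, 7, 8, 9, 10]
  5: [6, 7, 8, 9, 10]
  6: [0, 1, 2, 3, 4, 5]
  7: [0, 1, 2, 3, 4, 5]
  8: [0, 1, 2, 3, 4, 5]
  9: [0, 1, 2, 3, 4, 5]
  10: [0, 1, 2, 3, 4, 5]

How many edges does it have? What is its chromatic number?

K_{6,5} has 6 * 5 = 30 edges.
Bipartite graphs have chromatic number 2 (color each partition differently).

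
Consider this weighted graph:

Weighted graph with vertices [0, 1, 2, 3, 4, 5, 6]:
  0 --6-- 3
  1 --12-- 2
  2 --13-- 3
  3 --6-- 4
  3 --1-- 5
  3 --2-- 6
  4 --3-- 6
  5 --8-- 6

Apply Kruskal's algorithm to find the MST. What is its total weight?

Applying Kruskal's algorithm (sort edges by weight, add if no cycle):
  Add (3,5) w=1
  Add (3,6) w=2
  Add (4,6) w=3
  Add (0,3) w=6
  Skip (3,4) w=6 (creates cycle)
  Skip (5,6) w=8 (creates cycle)
  Add (1,2) w=12
  Add (2,3) w=13
MST weight = 37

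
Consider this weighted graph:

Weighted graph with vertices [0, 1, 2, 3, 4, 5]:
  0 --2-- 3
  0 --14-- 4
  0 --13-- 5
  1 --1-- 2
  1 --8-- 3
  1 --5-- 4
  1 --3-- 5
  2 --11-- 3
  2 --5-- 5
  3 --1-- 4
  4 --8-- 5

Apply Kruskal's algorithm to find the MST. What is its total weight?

Applying Kruskal's algorithm (sort edges by weight, add if no cycle):
  Add (1,2) w=1
  Add (3,4) w=1
  Add (0,3) w=2
  Add (1,5) w=3
  Add (1,4) w=5
  Skip (2,5) w=5 (creates cycle)
  Skip (1,3) w=8 (creates cycle)
  Skip (4,5) w=8 (creates cycle)
  Skip (2,3) w=11 (creates cycle)
  Skip (0,5) w=13 (creates cycle)
  Skip (0,4) w=14 (creates cycle)
MST weight = 12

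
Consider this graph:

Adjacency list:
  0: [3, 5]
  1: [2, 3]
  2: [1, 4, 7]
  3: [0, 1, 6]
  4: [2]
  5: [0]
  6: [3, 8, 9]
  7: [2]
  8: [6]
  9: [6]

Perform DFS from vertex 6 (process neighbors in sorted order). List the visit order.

DFS from vertex 6 (neighbors processed in ascending order):
Visit order: 6, 3, 0, 5, 1, 2, 4, 7, 8, 9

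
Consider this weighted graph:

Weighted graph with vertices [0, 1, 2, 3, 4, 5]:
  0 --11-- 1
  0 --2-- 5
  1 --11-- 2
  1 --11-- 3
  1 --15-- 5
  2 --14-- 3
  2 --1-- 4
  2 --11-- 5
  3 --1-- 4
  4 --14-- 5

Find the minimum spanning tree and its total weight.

Applying Kruskal's algorithm (sort edges by weight, add if no cycle):
  Add (2,4) w=1
  Add (3,4) w=1
  Add (0,5) w=2
  Add (0,1) w=11
  Add (1,3) w=11
  Skip (1,2) w=11 (creates cycle)
  Skip (2,5) w=11 (creates cycle)
  Skip (2,3) w=14 (creates cycle)
  Skip (4,5) w=14 (creates cycle)
  Skip (1,5) w=15 (creates cycle)
MST weight = 26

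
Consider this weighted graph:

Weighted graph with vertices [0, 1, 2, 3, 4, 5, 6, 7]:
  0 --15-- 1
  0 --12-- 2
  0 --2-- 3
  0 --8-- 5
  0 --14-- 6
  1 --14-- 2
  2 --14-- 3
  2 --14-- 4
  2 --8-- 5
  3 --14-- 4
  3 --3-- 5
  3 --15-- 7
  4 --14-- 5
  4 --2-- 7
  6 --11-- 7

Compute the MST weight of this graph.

Applying Kruskal's algorithm (sort edges by weight, add if no cycle):
  Add (0,3) w=2
  Add (4,7) w=2
  Add (3,5) w=3
  Skip (0,5) w=8 (creates cycle)
  Add (2,5) w=8
  Add (6,7) w=11
  Skip (0,2) w=12 (creates cycle)
  Add (0,6) w=14
  Add (1,2) w=14
  Skip (2,4) w=14 (creates cycle)
  Skip (2,3) w=14 (creates cycle)
  Skip (3,4) w=14 (creates cycle)
  Skip (4,5) w=14 (creates cycle)
  Skip (0,1) w=15 (creates cycle)
  Skip (3,7) w=15 (creates cycle)
MST weight = 54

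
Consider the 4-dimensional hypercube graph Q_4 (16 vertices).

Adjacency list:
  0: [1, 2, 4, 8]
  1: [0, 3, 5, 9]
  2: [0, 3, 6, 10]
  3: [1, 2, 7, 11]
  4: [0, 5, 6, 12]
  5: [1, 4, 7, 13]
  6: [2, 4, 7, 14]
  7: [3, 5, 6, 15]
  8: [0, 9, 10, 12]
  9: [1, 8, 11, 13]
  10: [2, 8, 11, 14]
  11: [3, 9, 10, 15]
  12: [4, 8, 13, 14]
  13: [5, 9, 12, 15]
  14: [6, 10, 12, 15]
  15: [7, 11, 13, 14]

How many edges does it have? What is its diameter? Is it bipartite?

The 4-dimensional hypercube Q_4 has 16 vertices and each vertex has degree 4.
Total edges = 16 * 4 / 2 = 32.
Diameter = 4 (max Hamming distance between binary labels).
Hypercubes are bipartite (partition by parity of binary representation).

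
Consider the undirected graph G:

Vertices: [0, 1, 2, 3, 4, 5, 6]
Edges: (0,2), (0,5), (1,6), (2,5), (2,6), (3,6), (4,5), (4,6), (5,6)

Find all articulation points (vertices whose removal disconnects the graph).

An articulation point is a vertex whose removal disconnects the graph.
Articulation points: [6]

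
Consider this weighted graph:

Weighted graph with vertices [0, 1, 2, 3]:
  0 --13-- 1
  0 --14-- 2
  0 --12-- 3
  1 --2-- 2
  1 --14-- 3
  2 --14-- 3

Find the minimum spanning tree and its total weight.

Applying Kruskal's algorithm (sort edges by weight, add if no cycle):
  Add (1,2) w=2
  Add (0,3) w=12
  Add (0,1) w=13
  Skip (0,2) w=14 (creates cycle)
  Skip (1,3) w=14 (creates cycle)
  Skip (2,3) w=14 (creates cycle)
MST weight = 27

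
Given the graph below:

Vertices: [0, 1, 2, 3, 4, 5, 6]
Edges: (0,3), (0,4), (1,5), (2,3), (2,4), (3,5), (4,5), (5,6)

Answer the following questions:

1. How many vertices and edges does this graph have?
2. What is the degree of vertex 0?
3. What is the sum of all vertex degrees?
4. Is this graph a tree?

Count: 7 vertices, 8 edges.
Vertex 0 has neighbors [3, 4], degree = 2.
Handshaking lemma: 2 * 8 = 16.
A tree on 7 vertices has 6 edges. This graph has 8 edges (2 extra). Not a tree.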